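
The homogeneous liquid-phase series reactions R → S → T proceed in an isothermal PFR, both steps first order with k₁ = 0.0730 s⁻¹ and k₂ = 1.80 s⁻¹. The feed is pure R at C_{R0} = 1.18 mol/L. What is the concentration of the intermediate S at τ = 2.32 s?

0.0413 mol/L

The intermediate concentration in a first-order A→B→C sequence is C_S = k₁C_{R0}(e^(−k₁τ) − e^(−k₂τ))/(k₂−k₁).
e^(−k₁τ) = e^(−0.0730×2.32) = e^(−0.1694) = 0.8442; e^(−k₂τ) = e^(−4.176) = 0.01536.
C_S = 0.0730×1.18/(1.80−0.0730) × (0.8442−0.01536) = 0.04988×0.8288 = 0.04134 mol/L.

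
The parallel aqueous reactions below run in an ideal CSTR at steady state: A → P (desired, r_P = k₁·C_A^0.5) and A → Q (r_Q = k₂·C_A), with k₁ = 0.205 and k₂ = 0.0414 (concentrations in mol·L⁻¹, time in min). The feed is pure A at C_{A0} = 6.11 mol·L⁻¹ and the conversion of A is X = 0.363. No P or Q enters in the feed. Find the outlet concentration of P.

Exit C_A = C_{A0}(1−X) = 6.11×0.637 = 3.892 mol·L⁻¹.
A CSTR operates uniformly at the exit composition, giving r_P = 0.4044 and r_Q = 0.1611 (each k·C_A^n at C_A = 3.892).
Fraction of consumed A going to P: r_P/(r_P+r_Q) = 0.7151.
C_P = 0.7151·C_{A0}·X = 0.7151×6.11×0.363 = 1.59 mol·L⁻¹.

1.59 mol·L⁻¹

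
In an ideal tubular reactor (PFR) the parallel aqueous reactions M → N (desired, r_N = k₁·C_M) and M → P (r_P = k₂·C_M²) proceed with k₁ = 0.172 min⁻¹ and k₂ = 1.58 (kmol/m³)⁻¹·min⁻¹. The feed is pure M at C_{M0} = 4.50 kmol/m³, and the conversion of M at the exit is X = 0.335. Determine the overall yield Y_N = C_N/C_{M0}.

0.00958

C_M = C_{M0}(1−X) = 2.993 kmol/m³.
Along a PFR/batch, dC_N/dC_M = −r_N/(r_N+r_P) = −k₁/(k₁+k₂·C_M).
Integrating from C_{M0} to C_M: C_N = (0.172/1.58)·ln[(0.172+1.58·4.50)/(0.172+1.58·2.99)] = 0.1089·ln(7.282/4.900) = 0.04312 kmol/m³.
Y_N = C_N/C_{M0} = 0.04312/4.50 = 0.00958.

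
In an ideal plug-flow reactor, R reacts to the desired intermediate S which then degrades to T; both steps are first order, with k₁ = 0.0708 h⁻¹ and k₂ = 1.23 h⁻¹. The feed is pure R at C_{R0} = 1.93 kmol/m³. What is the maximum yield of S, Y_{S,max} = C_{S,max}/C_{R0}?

Evaluating C_S at τ_opt = ln(k₂/k₁)/(k₂−k₁) gives C_{S,max}/C_{R0} = (k₁/k₂)^[k₂/(k₂−k₁)].
= (0.0708/1.23)^(1.23/(1.23−0.0708)) = (0.05756)^(1.061) = 0.04835.

0.0484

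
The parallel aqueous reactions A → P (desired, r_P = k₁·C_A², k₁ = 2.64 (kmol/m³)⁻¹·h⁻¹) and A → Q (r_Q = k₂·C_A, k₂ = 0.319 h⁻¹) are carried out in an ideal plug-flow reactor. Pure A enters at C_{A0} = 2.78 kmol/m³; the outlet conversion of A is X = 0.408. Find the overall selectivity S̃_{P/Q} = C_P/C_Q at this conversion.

C_A = C_{A0}(1−X) = 1.646 kmol/m³.
Along a PFR/batch, dC_Q/dC_A = −r_Q/(r_P+r_Q) = −k₂/(k₂+k₁·C_A).
Integrating from C_{A0} to C_A: C_Q = (0.319/2.64)·ln[(0.319+2.64·2.78)/(0.319+2.64·1.65)] = 0.1208·ln(7.658/4.664) = 0.05993 kmol/m³.
Then C_P = (C_{A0}−C_A) − C_Q = 1.134 − 0.05993 = 1.074 kmol/m³.
S̃_{P/Q} = C_P/C_Q = 1.074/0.05993 = 17.9.

17.9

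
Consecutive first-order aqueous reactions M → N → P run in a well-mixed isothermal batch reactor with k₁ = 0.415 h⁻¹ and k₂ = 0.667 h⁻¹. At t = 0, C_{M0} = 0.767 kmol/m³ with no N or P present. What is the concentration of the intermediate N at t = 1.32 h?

For first-order series with pure M initially, C_N(t) = k₁C_{M0}/(k₂−k₁)·(e^(−k₁t) − e^(−k₂t)).
e^(−k₁t) = e^(−0.415×1.32) = e^(−0.5478) = 0.5782; e^(−k₂t) = e^(−0.8804) = 0.4146.
C_N = 0.415×0.767/(0.667−0.415) × (0.5782−0.4146) = 1.263×0.1636 = 0.2067 kmol/m³.

0.207 kmol/m³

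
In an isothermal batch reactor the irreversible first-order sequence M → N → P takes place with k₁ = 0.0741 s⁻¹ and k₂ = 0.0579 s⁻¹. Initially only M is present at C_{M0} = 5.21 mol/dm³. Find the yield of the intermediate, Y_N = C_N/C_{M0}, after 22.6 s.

0.379

The intermediate concentration in a first-order A→B→C sequence is C_N = k₁C_{M0}(e^(−k₁t) − e^(−k₂t))/(k₂−k₁).
e^(−k₁t) = e^(−0.0741×22.6) = e^(−1.675) = 0.1874; e^(−k₂t) = e^(−1.309) = 0.2702.
C_N = 0.0741×5.21/(0.0579−0.0741) × (0.1874−0.2702) = (-23.83)×(-0.08284) = 1.974 mol/dm³.
Y_N = C_N/C_{M0} = 1.974/5.21 = 0.379.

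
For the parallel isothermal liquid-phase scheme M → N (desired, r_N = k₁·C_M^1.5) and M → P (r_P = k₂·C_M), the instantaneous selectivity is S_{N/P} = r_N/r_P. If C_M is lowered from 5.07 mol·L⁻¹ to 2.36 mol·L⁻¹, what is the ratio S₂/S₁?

0.682

S_{N/P} = (k₁/k₂)·C_M^0.5, so S₂/S₁ = (C_{M,2}/C_{M,1})^0.5.
= (2.36/5.07)^0.5 = (0.4655)^0.5 = 0.682.
Selectivity toward N falls as C_M falls — high-concentration operation is favoured.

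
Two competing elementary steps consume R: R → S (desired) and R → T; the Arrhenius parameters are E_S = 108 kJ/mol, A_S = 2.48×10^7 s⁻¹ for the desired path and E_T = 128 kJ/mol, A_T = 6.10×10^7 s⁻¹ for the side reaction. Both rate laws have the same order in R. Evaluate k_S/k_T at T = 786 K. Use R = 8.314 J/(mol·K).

8.68

k_S/k_T = (A_S/A_T)·exp[−(E_S−E_T)/(RT)] = (A_S/A_T)·exp[(E_T−E_S)/(RT)].
(E_T−E_S)/(RT) = (128−108)×10³/(8.314×786) = 20000/6535 = 3.061.
k_S/k_T = (2.48×10^7/6.10×10^7)·exp(3.061) = 0.4066 × 21.34 = 8.68.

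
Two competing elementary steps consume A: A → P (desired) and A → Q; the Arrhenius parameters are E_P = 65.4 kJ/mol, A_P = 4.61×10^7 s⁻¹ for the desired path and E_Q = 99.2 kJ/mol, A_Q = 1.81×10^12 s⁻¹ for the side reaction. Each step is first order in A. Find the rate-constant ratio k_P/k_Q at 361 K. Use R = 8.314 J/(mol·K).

Since both paths have the same order in A, the concentration cancels and S_{P/Q} = k_P/k_Q = (A_P/A_Q)·exp[(E_Q−E_P)/(RT)].
(E_Q−E_P)/(RT) = (99.2−65.4)×10³/(8.314×361) = 33800/3001 = 11.26.
k_P/k_Q = (4.61×10^7/1.81×10^12)·exp(11.26) = 2.547×10^-5 × 77776 = 1.98.
Since E_P < E_Q, lowering the temperature improves selectivity toward P.

1.98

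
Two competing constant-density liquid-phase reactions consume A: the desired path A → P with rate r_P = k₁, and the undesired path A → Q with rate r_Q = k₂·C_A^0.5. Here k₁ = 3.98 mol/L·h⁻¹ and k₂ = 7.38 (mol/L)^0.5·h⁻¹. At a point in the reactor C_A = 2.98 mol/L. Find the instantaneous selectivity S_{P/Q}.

S_{P/Q} = r_P/r_Q = (k₁)/(k₂·C_A^0.5) = (k₁/k₂)·C_A^-0.5.
= (3.98) / (7.38×2.980^0.5) = 3.980/12.74 = 0.312.

0.312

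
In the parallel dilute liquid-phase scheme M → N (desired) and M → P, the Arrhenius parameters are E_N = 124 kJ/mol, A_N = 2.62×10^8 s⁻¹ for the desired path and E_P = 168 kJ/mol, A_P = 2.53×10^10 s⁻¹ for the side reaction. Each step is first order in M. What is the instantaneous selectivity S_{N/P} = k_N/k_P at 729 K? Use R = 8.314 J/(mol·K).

14.7

With equal orders, S_{N/P} = k_N/k_P = (A_N/A_P)·exp[(E_P−E_N)/(RT)].
(E_P−E_N)/(RT) = (168−124)×10³/(8.314×729) = 44000/6061 = 7.260.
k_N/k_P = (2.62×10^8/2.53×10^10)·exp(7.260) = 0.01036 × 1422 = 14.7.
Since E_N < E_P, lowering the temperature improves selectivity toward N.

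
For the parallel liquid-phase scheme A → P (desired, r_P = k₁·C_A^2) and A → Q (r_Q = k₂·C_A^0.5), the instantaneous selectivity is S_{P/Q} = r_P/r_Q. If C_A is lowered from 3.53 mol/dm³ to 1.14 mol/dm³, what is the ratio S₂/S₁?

S_{P/Q} = (k₁/k₂)·C_A^1.5, so S₂/S₁ = (C_{A,2}/C_{A,1})^1.5.
= (1.14/3.53)^1.5 = (0.3229)^1.5 = 0.184.

0.184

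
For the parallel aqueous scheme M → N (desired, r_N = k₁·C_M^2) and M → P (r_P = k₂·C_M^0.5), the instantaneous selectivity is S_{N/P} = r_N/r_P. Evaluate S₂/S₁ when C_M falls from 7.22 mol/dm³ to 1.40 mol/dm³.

0.0854

S_{N/P} = (k₁/k₂)·C_M^1.5, so S₂/S₁ = (C_{M,2}/C_{M,1})^1.5.
= (1.40/7.22)^1.5 = (0.1939)^1.5 = 0.0854.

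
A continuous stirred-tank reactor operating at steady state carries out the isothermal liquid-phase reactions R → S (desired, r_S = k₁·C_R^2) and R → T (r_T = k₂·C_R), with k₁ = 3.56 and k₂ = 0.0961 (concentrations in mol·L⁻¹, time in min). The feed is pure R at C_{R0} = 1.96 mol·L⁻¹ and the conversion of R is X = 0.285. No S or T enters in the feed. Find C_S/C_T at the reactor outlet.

Exit C_R = C_{R0}(1−X) = 1.96×0.715 = 1.401 mol·L⁻¹.
A CSTR operates uniformly at the exit composition, giving r_S = 6.992 and r_T = 0.1347 (each k·C_R^n at C_R = 1.401).
Overall selectivity = C_S/C_T = r_Sτ/(r_Tτ) = r_S/r_T = 51.9.

51.9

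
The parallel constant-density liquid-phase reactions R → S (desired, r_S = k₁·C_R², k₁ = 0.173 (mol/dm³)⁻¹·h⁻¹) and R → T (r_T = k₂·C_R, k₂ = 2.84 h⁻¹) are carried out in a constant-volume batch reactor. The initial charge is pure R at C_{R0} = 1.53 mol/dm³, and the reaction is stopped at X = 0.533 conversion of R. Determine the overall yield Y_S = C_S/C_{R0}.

0.0340

C_R = C_{R0}(1−X) = 0.7145 mol/dm³.
Along a PFR/batch, dC_T/dC_R = −r_T/(r_S+r_T) = −k₂/(k₂+k₁·C_R).
Integrating from C_{R0} to C_R: C_T = (2.84/0.173)·ln[(2.84+0.173·1.53)/(2.84+0.173·0.715)] = 16.42·ln(3.105/2.964) = 0.7634 mol/dm³.
Then C_S = (C_{R0}−C_R) − C_T = 0.8155 − 0.7634 = 0.05204 mol/dm³.
Y_S = C_S/C_{R0} = 0.05204/1.53 = 0.0340.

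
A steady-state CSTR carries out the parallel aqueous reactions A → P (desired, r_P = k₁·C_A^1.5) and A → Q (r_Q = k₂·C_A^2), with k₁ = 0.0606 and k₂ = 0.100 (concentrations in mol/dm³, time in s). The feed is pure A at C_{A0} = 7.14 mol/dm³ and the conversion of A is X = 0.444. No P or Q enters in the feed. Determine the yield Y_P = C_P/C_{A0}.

0.104

Exit C_A = C_{A0}(1−X) = 7.14×0.556 = 3.970 mol/dm³.
In a CSTR the entire volume is at exit conditions, so r_P = 0.0606×3.970^1.5 = 0.4793 and r_Q = 0.100×3.970^2 = 1.576.
Fraction of consumed A going to P: r_P/(r_P+r_Q) = 0.2332.
C_P = 0.2332·C_{A0}·X = 0.2332×7.14×0.444 = 0.739 mol/dm³; Y_P = C_P/C_{A0} = 0.104.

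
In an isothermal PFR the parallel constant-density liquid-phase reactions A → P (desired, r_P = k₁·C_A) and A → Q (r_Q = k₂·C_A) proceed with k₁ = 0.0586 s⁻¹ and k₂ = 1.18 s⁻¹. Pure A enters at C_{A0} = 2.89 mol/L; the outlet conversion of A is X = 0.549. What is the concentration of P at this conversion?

C_A = C_{A0}(1−X) = 1.303 mol/L.
Both paths are first order in A, so the instantaneous fraction to P is constant: dC_P/d(−C_A) = k₁/(k₁+k₂) = 0.04731.
C_P = 0.04731·(C_{A0}−C_A) = 0.04731×1.587 = 0.0751 mol/L.

0.0751 mol/L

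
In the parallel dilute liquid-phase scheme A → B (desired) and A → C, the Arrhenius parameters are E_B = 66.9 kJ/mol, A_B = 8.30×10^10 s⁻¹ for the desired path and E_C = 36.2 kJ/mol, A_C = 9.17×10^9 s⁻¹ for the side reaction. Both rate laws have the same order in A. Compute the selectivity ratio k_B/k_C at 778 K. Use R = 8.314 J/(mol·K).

k_B/k_C = (A_B/A_C)·exp[−(E_B−E_C)/(RT)] = (A_B/A_C)·exp[(E_C−E_B)/(RT)].
(E_C−E_B)/(RT) = (36.2−66.9)×10³/(8.314×778) = -30700/6468 = -4.746.
k_B/k_C = (8.30×10^10/9.17×10^9)·exp(-4.746) = 9.051 × 0.008684 = 0.0786.

0.0786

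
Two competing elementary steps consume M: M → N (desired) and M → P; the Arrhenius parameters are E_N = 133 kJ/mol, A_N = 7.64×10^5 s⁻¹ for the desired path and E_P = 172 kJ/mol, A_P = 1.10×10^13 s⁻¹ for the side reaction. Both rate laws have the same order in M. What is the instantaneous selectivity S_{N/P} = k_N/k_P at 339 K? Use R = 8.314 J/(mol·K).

k_N/k_P = (A_N/A_P)·exp[−(E_N−E_P)/(RT)] = (A_N/A_P)·exp[(E_P−E_N)/(RT)].
(E_P−E_N)/(RT) = (172−133)×10³/(8.314×339) = 39000/2818 = 13.84.
k_N/k_P = (7.64×10^5/1.10×10^13)·exp(13.84) = 6.945×10^-8 × 1.022×10^6 = 0.0710.

0.0710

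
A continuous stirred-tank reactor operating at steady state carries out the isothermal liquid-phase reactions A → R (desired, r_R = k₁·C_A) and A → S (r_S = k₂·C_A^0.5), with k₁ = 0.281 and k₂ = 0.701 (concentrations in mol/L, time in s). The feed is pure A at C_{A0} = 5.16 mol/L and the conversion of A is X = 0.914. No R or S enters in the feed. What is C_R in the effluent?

0.994 mol/L

Exit C_A = C_{A0}(1−X) = 5.16×0.0860 = 0.4438 mol/L.
In a CSTR the entire volume is at exit conditions, so r_R = 0.281×0.4438 = 0.1247 and r_S = 0.701×0.4438^0.5 = 0.4670.
Fraction of consumed A going to R: r_R/(r_R+r_S) = 0.2108.
C_R = 0.2108·C_{A0}·X = 0.2108×5.16×0.914 = 0.994 mol/L.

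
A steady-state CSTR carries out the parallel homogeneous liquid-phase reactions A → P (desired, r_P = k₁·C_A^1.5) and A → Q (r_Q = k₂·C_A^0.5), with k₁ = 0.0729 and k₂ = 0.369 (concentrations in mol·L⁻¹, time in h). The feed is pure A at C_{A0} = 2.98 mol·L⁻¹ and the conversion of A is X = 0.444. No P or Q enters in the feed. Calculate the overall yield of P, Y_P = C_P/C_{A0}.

0.109

Exit C_A = C_{A0}(1−X) = 2.98×0.556 = 1.657 mol·L⁻¹.
Rates in a CSTR are evaluated at the outlet concentration: r_P = 0.0729×1.657^1.5 = 0.1555, r_Q = 0.369×1.657^0.5 = 0.4750.
Fraction of consumed A going to P: r_P/(r_P+r_Q) = 0.2466.
C_P = 0.2466·C_{A0}·X = 0.2466×2.98×0.444 = 0.326 mol·L⁻¹; Y_P = C_P/C_{A0} = 0.109.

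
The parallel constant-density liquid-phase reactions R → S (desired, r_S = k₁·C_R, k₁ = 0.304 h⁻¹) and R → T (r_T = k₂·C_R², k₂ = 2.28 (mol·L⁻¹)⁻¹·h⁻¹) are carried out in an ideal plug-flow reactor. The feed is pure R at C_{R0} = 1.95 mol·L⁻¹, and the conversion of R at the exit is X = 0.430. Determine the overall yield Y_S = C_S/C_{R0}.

0.0352

C_R = C_{R0}(1−X) = 1.112 mol·L⁻¹.
Along a PFR/batch, dC_S/dC_R = −r_S/(r_S+r_T) = −k₁/(k₁+k₂·C_R).
Integrating from C_{R0} to C_R: C_S = (0.304/2.28)·ln[(0.304+2.28·1.95)/(0.304+2.28·1.11)] = 0.1333·ln(4.750/2.838) = 0.06866 mol·L⁻¹.
Y_S = C_S/C_{R0} = 0.06866/1.95 = 0.0352.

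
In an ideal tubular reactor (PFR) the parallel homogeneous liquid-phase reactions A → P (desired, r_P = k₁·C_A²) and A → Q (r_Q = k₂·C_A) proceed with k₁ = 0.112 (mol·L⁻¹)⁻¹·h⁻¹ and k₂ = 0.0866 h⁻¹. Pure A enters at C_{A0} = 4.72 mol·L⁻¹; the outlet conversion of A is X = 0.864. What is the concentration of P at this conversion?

3.03 mol·L⁻¹

C_A = C_{A0}(1−X) = 0.6419 mol·L⁻¹.
Along a PFR/batch, dC_Q/dC_A = −r_Q/(r_P+r_Q) = −k₂/(k₂+k₁·C_A).
Integrating from C_{A0} to C_A: C_Q = (0.0866/0.112)·ln[(0.0866+0.112·4.72)/(0.0866+0.112·0.642)] = 0.7732·ln(0.6152/0.1585) = 1.049 mol·L⁻¹.
Then C_P = (C_{A0}−C_A) − C_Q = 4.078 − 1.049 = 3.029 mol·L⁻¹.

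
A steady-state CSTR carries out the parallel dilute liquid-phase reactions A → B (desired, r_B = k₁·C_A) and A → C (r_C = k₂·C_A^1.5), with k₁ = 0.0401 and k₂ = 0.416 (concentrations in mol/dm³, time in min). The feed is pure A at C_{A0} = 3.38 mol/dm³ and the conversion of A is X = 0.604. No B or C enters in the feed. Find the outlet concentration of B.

Exit C_A = C_{A0}(1−X) = 3.38×0.396 = 1.338 mol/dm³.
Rates in a CSTR are evaluated at the outlet concentration: r_B = 0.0401×1.338 = 0.05367, r_C = 0.416×1.338^1.5 = 0.6442.
Fraction of consumed A going to B: r_B/(r_B+r_C) = 0.07691.
C_B = 0.07691·C_{A0}·X = 0.07691×3.38×0.604 = 0.157 mol/dm³.

0.157 mol/dm³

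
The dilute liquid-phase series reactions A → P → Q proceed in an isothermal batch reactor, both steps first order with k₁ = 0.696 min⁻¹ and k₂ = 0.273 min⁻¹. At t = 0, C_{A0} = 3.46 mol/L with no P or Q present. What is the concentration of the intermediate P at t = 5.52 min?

1.14 mol/L

For first-order series with pure A initially, C_P(t) = k₁C_{A0}/(k₂−k₁)·(e^(−k₁t) − e^(−k₂t)).
e^(−k₁t) = e^(−0.696×5.52) = e^(−3.842) = 0.02145; e^(−k₂t) = e^(−1.507) = 0.2216.
C_P = 0.696×3.46/(0.273−0.696) × (0.02145−0.2216) = (-5.693)×(-0.2001) = 1.139 mol/L.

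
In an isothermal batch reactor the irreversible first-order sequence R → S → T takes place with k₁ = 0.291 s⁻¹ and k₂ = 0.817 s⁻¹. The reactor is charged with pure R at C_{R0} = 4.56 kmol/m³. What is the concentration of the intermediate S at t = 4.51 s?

Solving the coupled first-order balances gives C_S(t) = [k₁/(k₂−k₁)]·C_{R0}·(e^(−k₁t) − e^(−k₂t)).
e^(−k₁t) = e^(−0.291×4.51) = e^(−1.312) = 0.2692; e^(−k₂t) = e^(−3.685) = 0.02511.
C_S = 0.291×4.56/(0.817−0.291) × (0.2692−0.02511) = 2.523×0.2441 = 0.6157 kmol/m³.

0.616 kmol/m³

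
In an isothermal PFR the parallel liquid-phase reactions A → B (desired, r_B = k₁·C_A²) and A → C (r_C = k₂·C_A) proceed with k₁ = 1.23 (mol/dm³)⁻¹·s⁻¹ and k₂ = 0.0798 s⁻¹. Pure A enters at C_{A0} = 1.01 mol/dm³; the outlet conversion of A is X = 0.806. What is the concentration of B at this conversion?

0.722 mol/dm³

C_A = C_{A0}(1−X) = 0.1959 mol/dm³.
Along a PFR/batch, dC_C/dC_A = −r_C/(r_B+r_C) = −k₂/(k₂+k₁·C_A).
Integrating from C_{A0} to C_A: C_C = (0.0798/1.23)·ln[(0.0798+1.23·1.01)/(0.0798+1.23·0.196)] = 0.06488·ln(1.322/0.3208) = 0.09188 mol/dm³.
Then C_B = (C_{A0}−C_A) − C_C = 0.8141 − 0.09188 = 0.7222 mol/dm³.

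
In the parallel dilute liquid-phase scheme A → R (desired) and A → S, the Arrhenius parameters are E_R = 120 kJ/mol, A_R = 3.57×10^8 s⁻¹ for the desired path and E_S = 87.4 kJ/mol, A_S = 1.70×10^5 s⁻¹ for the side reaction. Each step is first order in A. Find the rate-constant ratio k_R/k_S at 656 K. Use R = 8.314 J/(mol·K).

Since both paths have the same order in A, the concentration cancels and S_{R/S} = k_R/k_S = (A_R/A_S)·exp[(E_S−E_R)/(RT)].
(E_S−E_R)/(RT) = (87.4−120)×10³/(8.314×656) = -32600/5454 = -5.977.
k_R/k_S = (3.57×10^8/1.70×10^5)·exp(-5.977) = 2100 × 0.002536 = 5.32.

5.32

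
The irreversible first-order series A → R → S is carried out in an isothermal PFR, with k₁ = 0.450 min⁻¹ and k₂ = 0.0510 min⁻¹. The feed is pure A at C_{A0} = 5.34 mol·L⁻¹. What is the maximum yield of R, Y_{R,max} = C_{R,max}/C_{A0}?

0.757

At the optimum, C_{R,max}/C_{A0} = (k₁/k₂)^[k₂/(k₂−k₁)].
= (0.450/0.0510)^(0.0510/(0.0510−0.450)) = (8.824)^(-0.1278) = 0.7571.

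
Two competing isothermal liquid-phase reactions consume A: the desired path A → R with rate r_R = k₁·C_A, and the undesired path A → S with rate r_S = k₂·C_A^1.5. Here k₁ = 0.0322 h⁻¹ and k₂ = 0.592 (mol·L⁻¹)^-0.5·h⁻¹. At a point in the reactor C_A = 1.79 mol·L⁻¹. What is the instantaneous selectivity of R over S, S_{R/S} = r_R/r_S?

S_{R/S} = r_R/r_S = (k₁·C_A)/(k₂·C_A^1.5) = (k₁/k₂)·C_A^-0.5.
= (0.0322×1.790) / (0.592×1.790^1.5) = 0.05764/1.418 = 0.0407.
The undesired path is higher order in A, so low C_A (CSTR or dilute feed) favours R.

0.0407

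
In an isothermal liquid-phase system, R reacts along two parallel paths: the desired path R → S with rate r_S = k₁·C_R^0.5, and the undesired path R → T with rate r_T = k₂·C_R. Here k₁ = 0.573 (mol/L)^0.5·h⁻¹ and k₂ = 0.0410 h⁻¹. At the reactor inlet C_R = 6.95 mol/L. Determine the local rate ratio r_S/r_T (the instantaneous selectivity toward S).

5.30

S_{S/T} = r_S/r_T = (k₁·C_R^0.5)/(k₂·C_R) = (k₁/k₂)·C_R^-0.5.
= (0.573×6.950^0.5) / (0.0410×6.950) = 1.511/0.2850 = 5.30.
The undesired path is higher order in R, so low C_R (CSTR or dilute feed) favours S.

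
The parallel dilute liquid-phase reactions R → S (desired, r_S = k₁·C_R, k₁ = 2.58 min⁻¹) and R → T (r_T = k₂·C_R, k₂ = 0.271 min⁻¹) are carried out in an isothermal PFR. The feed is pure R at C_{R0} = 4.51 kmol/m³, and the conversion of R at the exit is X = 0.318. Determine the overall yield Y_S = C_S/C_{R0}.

C_R = C_{R0}(1−X) = 3.076 kmol/m³.
Both paths are first order in R, so the instantaneous fraction to S is constant: dC_S/d(−C_R) = k₁/(k₁+k₂) = 0.9049.
C_S = 0.9049·(C_{R0}−C_R) = 0.9049×1.434 = 1.30 kmol/m³.
Y_S = C_S/C_{R0} = 1.298/4.51 = 0.288.

0.288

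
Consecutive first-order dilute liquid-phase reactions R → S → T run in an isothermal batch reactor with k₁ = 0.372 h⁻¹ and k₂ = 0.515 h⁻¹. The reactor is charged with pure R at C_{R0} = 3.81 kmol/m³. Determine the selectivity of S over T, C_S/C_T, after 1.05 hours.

The intermediate concentration in a first-order A→B→C sequence is C_S = k₁C_{R0}(e^(−k₁t) − e^(−k₂t))/(k₂−k₁).
e^(−k₁t) = e^(−0.372×1.05) = e^(−0.3906) = 0.6767; e^(−k₂t) = e^(−0.5408) = 0.5823.
C_S = 0.372×3.81/(0.515−0.372) × (0.6767−0.5823) = 9.911×0.09434 = 0.9350 kmol/m³.
C_R = C_{R0}e^(−k₁t) = 2.578 kmol/m³, so C_T = C_{R0}−C_R−C_S = 0.2969 kmol/m³; C_S/C_T = 3.15.

3.15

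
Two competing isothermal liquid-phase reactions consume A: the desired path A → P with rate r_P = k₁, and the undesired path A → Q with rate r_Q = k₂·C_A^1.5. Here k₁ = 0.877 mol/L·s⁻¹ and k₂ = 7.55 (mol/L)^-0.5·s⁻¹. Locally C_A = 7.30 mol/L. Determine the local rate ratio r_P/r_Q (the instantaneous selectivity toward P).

S_{P/Q} = r_P/r_Q = (k₁)/(k₂·C_A^1.5) = (k₁/k₂)·C_A^-1.5.
= (0.877) / (7.55×7.300^1.5) = 0.8770/148.9 = 0.00589.

0.00589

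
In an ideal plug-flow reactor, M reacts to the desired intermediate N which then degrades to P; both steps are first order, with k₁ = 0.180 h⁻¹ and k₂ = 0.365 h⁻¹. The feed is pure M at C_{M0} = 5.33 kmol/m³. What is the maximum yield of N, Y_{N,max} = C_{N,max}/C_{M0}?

At the optimum, C_{N,max}/C_{M0} = (k₁/k₂)^[k₂/(k₂−k₁)].
= (0.180/0.365)^(0.365/(0.365−0.180)) = (0.4932)^(1.973) = 0.2479.

0.248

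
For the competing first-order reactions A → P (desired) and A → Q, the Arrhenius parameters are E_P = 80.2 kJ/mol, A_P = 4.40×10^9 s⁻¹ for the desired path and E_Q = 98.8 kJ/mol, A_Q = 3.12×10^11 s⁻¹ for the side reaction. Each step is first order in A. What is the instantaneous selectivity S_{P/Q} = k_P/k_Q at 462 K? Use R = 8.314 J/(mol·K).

1.79

With equal orders, S_{P/Q} = k_P/k_Q = (A_P/A_Q)·exp[(E_Q−E_P)/(RT)].
(E_Q−E_P)/(RT) = (98.8−80.2)×10³/(8.314×462) = 18600/3841 = 4.842.
k_P/k_Q = (4.40×10^9/3.12×10^11)·exp(4.842) = 0.01410 × 126.8 = 1.79.
Since E_P < E_Q, lowering the temperature improves selectivity toward P.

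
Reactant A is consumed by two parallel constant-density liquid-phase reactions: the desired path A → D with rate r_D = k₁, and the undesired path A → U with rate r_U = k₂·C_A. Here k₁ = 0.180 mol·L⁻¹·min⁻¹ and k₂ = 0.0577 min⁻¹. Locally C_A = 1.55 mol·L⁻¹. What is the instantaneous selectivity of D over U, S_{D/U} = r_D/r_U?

S_{D/U} = r_D/r_U = (k₁)/(k₂·C_A) = (k₁/k₂)·C_A⁻¹.
= (0.180) / (0.0577×1.550) = 0.1800/0.08944 = 2.01.
The undesired path is higher order in A, so low C_A (CSTR or dilute feed) favours D.

2.01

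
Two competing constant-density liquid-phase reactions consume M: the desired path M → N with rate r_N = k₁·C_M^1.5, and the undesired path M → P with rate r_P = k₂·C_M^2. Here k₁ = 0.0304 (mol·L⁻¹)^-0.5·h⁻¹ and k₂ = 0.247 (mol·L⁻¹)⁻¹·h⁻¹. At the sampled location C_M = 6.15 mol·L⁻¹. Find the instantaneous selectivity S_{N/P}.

0.0496

S_{N/P} = r_N/r_P = (k₁·C_M^1.5)/(k₂·C_M^2) = (k₁/k₂)·C_M^-0.5.
= (0.0304×6.150^1.5) / (0.247×6.150^2) = 0.4636/9.342 = 0.0496.
The undesired path is higher order in M, so low C_M (CSTR or dilute feed) favours N.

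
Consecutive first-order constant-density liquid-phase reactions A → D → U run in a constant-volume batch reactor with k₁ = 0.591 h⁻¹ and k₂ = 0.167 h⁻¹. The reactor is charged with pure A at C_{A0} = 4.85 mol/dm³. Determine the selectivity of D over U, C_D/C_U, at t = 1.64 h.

The intermediate concentration in a first-order A→B→C sequence is C_D = k₁C_{A0}(e^(−k₁t) − e^(−k₂t))/(k₂−k₁).
e^(−k₁t) = e^(−0.591×1.64) = e^(−0.9692) = 0.3794; e^(−k₂t) = e^(−0.2739) = 0.7604.
C_D = 0.591×4.85/(0.167−0.591) × (0.3794−0.7604) = (-6.760)×(-0.3811) = 2.576 mol/dm³.
C_A = C_{A0}e^(−k₁t) = 1.840 mol/dm³, so C_U = C_{A0}−C_A−C_D = 0.4340 mol/dm³; C_D/C_U = 5.93.

5.93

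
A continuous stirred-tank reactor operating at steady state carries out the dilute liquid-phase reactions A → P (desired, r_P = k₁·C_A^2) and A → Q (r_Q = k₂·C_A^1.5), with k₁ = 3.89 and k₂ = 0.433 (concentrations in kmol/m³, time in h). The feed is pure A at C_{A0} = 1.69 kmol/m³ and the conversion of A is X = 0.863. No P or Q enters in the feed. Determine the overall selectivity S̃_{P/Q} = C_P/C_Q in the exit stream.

4.32

Exit C_A = C_{A0}(1−X) = 1.69×0.137 = 0.2315 kmol/m³.
In a CSTR the entire volume is at exit conditions, so r_P = 3.89×0.2315^2 = 0.2085 and r_Q = 0.433×0.2315^1.5 = 0.04824.
Overall selectivity = C_P/C_Q = r_Pτ/(r_Qτ) = r_P/r_Q = 4.32.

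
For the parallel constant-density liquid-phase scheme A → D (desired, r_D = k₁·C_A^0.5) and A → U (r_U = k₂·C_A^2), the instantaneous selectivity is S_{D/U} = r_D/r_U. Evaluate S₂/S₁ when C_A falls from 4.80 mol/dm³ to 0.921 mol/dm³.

11.9

S_{D/U} = (k₁/k₂)·C_A^-1.5, so S₂/S₁ = (C_{A,2}/C_{A,1})^-1.5.
= (0.921/4.80)^(-1.5) = (0.1919)^(-1.5) = 11.9.
Selectivity toward D rises as C_A falls — low-concentration operation is favoured.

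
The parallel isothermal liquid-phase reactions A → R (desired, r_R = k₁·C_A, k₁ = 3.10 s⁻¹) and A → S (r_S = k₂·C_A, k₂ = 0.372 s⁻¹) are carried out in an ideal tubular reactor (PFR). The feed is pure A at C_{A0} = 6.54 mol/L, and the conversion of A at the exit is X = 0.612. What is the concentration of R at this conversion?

3.57 mol/L

C_A = C_{A0}(1−X) = 2.538 mol/L.
Both paths are first order in A, so the instantaneous fraction to R is constant: dC_R/d(−C_A) = k₁/(k₁+k₂) = 0.8929.
C_R = 0.8929·(C_{A0}−C_A) = 0.8929×4.002 = 3.57 mol/L.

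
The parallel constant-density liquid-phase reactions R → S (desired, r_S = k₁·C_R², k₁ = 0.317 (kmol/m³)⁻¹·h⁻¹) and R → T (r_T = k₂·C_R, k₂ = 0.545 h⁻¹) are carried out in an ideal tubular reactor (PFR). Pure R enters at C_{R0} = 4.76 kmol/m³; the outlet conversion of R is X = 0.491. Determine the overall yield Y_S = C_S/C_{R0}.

C_R = C_{R0}(1−X) = 2.423 kmol/m³.
Along a PFR/batch, dC_T/dC_R = −r_T/(r_S+r_T) = −k₂/(k₂+k₁·C_R).
Integrating from C_{R0} to C_R: C_T = (0.545/0.317)·ln[(0.545+0.317·4.76)/(0.545+0.317·2.42)] = 1.719·ln(2.054/1.313) = 0.7692 kmol/m³.
Then C_S = (C_{R0}−C_R) − C_T = 2.337 − 0.7692 = 1.568 kmol/m³.
Y_S = C_S/C_{R0} = 1.568/4.76 = 0.329.

0.329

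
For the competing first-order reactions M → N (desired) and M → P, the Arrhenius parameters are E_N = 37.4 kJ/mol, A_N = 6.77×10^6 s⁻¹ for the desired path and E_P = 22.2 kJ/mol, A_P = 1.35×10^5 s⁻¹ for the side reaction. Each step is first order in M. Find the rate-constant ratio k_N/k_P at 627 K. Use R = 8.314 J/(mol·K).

2.72

With equal orders, S_{N/P} = k_N/k_P = (A_N/A_P)·exp[(E_P−E_N)/(RT)].
(E_P−E_N)/(RT) = (22.2−37.4)×10³/(8.314×627) = -15200/5213 = -2.916.
k_N/k_P = (6.77×10^6/1.35×10^5)·exp(-2.916) = 50.15 × 0.05416 = 2.72.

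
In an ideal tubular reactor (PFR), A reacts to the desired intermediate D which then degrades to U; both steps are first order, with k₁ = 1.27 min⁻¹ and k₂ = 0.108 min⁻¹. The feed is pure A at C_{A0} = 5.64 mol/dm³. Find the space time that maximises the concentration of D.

2.12 min

The intermediate peaks when r₁ = r₂, i.e. k₁e^(−k₁τ) = k₂e^(−k₂τ), giving τ_opt = ln(k₂/k₁)/(k₂−k₁).
= ln(0.108/1.27)/(0.108−1.27) = ln(0.08504)/-1.162 = -2.465/-1.162 = 2.12 min.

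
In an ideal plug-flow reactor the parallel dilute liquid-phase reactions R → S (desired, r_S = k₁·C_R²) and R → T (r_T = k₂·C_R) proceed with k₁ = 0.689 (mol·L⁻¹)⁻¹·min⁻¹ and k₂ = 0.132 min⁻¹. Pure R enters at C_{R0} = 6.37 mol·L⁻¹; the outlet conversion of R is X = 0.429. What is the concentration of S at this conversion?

2.63 mol·L⁻¹

C_R = C_{R0}(1−X) = 3.637 mol·L⁻¹.
Along a PFR/batch, dC_T/dC_R = −r_T/(r_S+r_T) = −k₂/(k₂+k₁·C_R).
Integrating from C_{R0} to C_R: C_T = (0.132/0.689)·ln[(0.132+0.689·6.37)/(0.132+0.689·3.64)] = 0.1916·ln(4.521/2.638) = 0.1032 mol·L⁻¹.
Then C_S = (C_{R0}−C_R) − C_T = 2.733 − 0.1032 = 2.630 mol·L⁻¹.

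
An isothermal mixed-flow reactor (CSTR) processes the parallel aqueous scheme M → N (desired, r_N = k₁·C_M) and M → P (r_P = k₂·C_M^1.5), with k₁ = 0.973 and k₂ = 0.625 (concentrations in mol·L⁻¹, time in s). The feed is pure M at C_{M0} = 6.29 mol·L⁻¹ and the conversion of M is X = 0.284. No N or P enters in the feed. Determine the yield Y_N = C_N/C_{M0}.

Exit C_M = C_{M0}(1−X) = 6.29×0.716 = 4.504 mol·L⁻¹.
A CSTR operates uniformly at the exit composition, giving r_N = 4.382 and r_P = 5.973 (each k·C_M^n at C_M = 4.504).
Fraction of consumed M going to N: r_N/(r_N+r_P) = 0.4232.
C_N = 0.4232·C_{M0}·X = 0.4232×6.29×0.284 = 0.756 mol·L⁻¹; Y_N = C_N/C_{M0} = 0.120.

0.120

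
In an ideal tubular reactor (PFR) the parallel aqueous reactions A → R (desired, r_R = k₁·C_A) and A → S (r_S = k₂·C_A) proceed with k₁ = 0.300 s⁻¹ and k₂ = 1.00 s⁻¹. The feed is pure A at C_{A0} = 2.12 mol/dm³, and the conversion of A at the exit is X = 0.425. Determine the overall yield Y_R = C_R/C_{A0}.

0.0981

C_A = C_{A0}(1−X) = 1.219 mol/dm³.
Both paths are first order in A, so the instantaneous fraction to R is constant: dC_R/d(−C_A) = k₁/(k₁+k₂) = 0.2308.
C_R = 0.2308·(C_{A0}−C_A) = 0.2308×0.9010 = 0.208 mol/dm³.
Y_R = C_R/C_{A0} = 0.2079/2.12 = 0.0981.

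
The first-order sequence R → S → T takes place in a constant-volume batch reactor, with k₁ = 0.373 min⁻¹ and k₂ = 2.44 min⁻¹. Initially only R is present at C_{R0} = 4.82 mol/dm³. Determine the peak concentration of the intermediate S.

At the optimum, C_{S,max}/C_{R0} = (k₁/k₂)^[k₂/(k₂−k₁)].
= (0.373/2.44)^(2.44/(2.44−0.373)) = (0.1529)^(1.180) = 0.1089.
C_{S,max} = 0.1089×4.82 = 0.525 mol/dm³.

0.525 mol/dm³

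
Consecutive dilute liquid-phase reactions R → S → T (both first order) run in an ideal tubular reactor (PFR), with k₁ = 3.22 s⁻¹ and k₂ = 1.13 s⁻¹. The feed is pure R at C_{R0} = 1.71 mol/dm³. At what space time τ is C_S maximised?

0.501 s

For first-order series the maximum of C_S occurs at τ_opt = ln(k₂/k₁)/(k₂−k₁).
= ln(1.13/3.22)/(1.13−3.22) = ln(0.3509)/-2.090 = -1.047/-2.090 = 0.501 s.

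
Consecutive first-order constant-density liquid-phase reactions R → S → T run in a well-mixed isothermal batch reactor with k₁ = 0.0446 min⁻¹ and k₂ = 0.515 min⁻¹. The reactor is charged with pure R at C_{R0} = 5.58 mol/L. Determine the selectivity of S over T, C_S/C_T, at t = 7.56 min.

0.298

For first-order series with pure R initially, C_S(t) = k₁C_{R0}/(k₂−k₁)·(e^(−k₁t) − e^(−k₂t)).
e^(−k₁t) = e^(−0.0446×7.56) = e^(−0.3372) = 0.7138; e^(−k₂t) = e^(−3.893) = 0.02038.
C_S = 0.0446×5.58/(0.515−0.0446) × (0.7138−0.02038) = 0.5291×0.6934 = 0.3669 mol/L.
C_R = C_{R0}e^(−k₁t) = 3.983 mol/L, so C_T = C_{R0}−C_R−C_S = 1.230 mol/L; C_S/C_T = 0.298.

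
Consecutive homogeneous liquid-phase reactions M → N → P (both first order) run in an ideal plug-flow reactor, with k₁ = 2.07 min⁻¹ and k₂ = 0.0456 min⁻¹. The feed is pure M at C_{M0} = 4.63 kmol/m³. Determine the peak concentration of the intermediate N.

4.25 kmol/m³

At the optimum, C_{N,max}/C_{M0} = (k₁/k₂)^[k₂/(k₂−k₁)].
= (2.07/0.0456)^(0.0456/(0.0456−2.07)) = (45.39)^(-0.02253) = 0.9176.
C_{N,max} = 0.9176×4.63 = 4.25 kmol/m³.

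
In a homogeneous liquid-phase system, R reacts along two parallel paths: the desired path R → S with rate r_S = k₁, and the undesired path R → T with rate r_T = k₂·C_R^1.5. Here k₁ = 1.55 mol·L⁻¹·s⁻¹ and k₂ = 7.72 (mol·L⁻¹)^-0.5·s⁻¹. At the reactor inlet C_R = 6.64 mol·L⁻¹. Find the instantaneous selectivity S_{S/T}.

0.0117

S_{S/T} = r_S/r_T = (k₁)/(k₂·C_R^1.5) = (k₁/k₂)·C_R^-1.5.
= (1.55) / (7.72×6.640^1.5) = 1.550/132.1 = 0.0117.
The undesired path is higher order in R, so low C_R (CSTR or dilute feed) favours S.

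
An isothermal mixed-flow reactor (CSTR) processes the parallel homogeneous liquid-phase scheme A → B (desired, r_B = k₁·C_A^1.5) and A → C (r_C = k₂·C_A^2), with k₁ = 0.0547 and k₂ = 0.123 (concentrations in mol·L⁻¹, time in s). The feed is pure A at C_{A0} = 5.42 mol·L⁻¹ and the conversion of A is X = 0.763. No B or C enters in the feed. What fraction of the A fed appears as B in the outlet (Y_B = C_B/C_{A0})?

0.215

Exit C_A = C_{A0}(1−X) = 5.42×0.237 = 1.285 mol·L⁻¹.
Rates in a CSTR are evaluated at the outlet concentration: r_B = 0.0547×1.285^1.5 = 0.07964, r_C = 0.123×1.285^2 = 0.2030.
Fraction of consumed A going to B: r_B/(r_B+r_C) = 0.2818.
C_B = 0.2818·C_{A0}·X = 0.2818×5.42×0.763 = 1.17 mol·L⁻¹; Y_B = C_B/C_{A0} = 0.215.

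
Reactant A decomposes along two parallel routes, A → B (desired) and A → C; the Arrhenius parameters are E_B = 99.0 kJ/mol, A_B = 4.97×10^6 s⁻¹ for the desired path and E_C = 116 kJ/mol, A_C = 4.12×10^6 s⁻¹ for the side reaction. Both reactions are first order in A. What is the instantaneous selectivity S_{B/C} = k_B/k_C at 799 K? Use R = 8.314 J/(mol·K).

15.6

k_B/k_C = (A_B/A_C)·exp[−(E_B−E_C)/(RT)] = (A_B/A_C)·exp[(E_C−E_B)/(RT)].
(E_C−E_B)/(RT) = (116−99.0)×10³/(8.314×799) = 17000/6643 = 2.559.
k_B/k_C = (4.97×10^6/4.12×10^6)·exp(2.559) = 1.206 × 12.92 = 15.6.
Since E_B < E_C, lowering the temperature improves selectivity toward B.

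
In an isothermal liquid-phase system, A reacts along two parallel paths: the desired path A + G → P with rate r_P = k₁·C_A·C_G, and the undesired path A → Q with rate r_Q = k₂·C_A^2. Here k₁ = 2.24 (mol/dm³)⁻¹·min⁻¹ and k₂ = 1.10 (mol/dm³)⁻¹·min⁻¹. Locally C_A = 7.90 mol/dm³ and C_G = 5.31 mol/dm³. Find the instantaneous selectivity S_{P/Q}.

1.37

S_{P/Q} = r_P/r_Q = (k₁·C_A·C_G)/(k₂·C_A^2) = (k₁/k₂)·C_A⁻¹·C_G.
= (2.24×7.900×5.310) / (1.10×7.900^2) = 93.97/68.65 = 1.37.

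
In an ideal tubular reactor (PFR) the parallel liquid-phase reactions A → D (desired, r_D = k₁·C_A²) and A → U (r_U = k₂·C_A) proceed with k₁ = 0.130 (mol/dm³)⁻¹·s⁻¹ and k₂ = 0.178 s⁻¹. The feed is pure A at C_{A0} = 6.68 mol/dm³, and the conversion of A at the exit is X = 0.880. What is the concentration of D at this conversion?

C_A = C_{A0}(1−X) = 0.8016 mol/dm³.
Along a PFR/batch, dC_U/dC_A = −r_U/(r_D+r_U) = −k₂/(k₂+k₁·C_A).
Integrating from C_{A0} to C_A: C_U = (0.178/0.130)·ln[(0.178+0.130·6.68)/(0.178+0.130·0.802)] = 1.369·ln(1.046/0.2822) = 1.794 mol/dm³.
Then C_D = (C_{A0}−C_A) − C_U = 5.878 − 1.794 = 4.084 mol/dm³.

4.08 mol/dm³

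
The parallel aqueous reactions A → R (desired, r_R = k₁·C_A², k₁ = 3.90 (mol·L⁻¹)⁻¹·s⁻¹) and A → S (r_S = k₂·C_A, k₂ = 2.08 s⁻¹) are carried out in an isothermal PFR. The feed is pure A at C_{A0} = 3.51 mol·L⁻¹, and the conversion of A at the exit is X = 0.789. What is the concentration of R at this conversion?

C_A = C_{A0}(1−X) = 0.7406 mol·L⁻¹.
Along a PFR/batch, dC_S/dC_A = −r_S/(r_R+r_S) = −k₂/(k₂+k₁·C_A).
Integrating from C_{A0} to C_A: C_S = (2.08/3.90)·ln[(2.08+3.90·3.51)/(2.08+3.90·0.741)] = 0.5333·ln(15.77/4.968) = 0.6160 mol·L⁻¹.
Then C_R = (C_{A0}−C_A) − C_S = 2.769 − 0.6160 = 2.153 mol·L⁻¹.

2.15 mol·L⁻¹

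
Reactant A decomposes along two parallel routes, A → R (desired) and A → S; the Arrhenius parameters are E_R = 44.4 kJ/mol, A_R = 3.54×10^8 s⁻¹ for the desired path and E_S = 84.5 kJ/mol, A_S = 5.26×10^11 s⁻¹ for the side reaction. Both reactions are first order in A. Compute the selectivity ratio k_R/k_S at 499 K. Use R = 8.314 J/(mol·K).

10.6

k_R/k_S = (A_R/A_S)·exp[−(E_R−E_S)/(RT)] = (A_R/A_S)·exp[(E_S−E_R)/(RT)].
(E_S−E_R)/(RT) = (84.5−44.4)×10³/(8.314×499) = 40100/4149 = 9.666.
k_R/k_S = (3.54×10^8/5.26×10^11)·exp(9.666) = 6.730×10^-4 × 15768 = 10.6.
Since E_R < E_S, lowering the temperature improves selectivity toward R.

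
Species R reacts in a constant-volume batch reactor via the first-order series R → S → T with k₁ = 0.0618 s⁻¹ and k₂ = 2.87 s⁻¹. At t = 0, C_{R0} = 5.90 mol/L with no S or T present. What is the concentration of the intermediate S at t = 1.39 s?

0.117 mol/L

For first-order series with pure R initially, C_S(t) = k₁C_{R0}/(k₂−k₁)·(e^(−k₁t) − e^(−k₂t)).
e^(−k₁t) = e^(−0.0618×1.39) = e^(−0.08590) = 0.9177; e^(−k₂t) = e^(−3.989) = 0.01851.
C_S = 0.0618×5.90/(2.87−0.0618) × (0.9177−0.01851) = 0.1298×0.8992 = 0.1167 mol/L.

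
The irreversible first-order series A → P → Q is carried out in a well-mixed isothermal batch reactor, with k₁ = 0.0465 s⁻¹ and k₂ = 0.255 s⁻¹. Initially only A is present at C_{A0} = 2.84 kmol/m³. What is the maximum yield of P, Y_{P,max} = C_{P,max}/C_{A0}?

0.125

At the optimum, C_{P,max}/C_{A0} = (k₁/k₂)^[k₂/(k₂−k₁)].
= (0.0465/0.255)^(0.255/(0.255−0.0465)) = (0.1824)^(1.223) = 0.1248.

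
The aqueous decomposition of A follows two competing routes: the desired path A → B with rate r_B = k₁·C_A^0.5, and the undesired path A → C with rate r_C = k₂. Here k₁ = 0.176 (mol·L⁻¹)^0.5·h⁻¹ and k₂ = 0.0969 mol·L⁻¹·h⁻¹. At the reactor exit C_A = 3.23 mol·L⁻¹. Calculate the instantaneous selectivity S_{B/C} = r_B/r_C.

S_{B/C} = r_B/r_C = (k₁·C_A^0.5)/(k₂) = (k₁/k₂)·C_A^0.5.
= (0.176×3.230^0.5) / (0.0969) = 0.3163/0.09690 = 3.26.

3.26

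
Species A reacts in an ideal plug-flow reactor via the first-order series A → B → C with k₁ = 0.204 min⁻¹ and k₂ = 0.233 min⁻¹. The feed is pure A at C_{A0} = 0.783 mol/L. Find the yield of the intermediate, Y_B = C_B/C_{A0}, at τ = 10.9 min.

For first-order series with pure A initially, C_B(τ) = k₁C_{A0}/(k₂−k₁)·(e^(−k₁τ) − e^(−k₂τ)).
e^(−k₁τ) = e^(−0.204×10.9) = e^(−2.224) = 0.1082; e^(−k₂τ) = e^(−2.540) = 0.07889.
C_B = 0.204×0.783/(0.233−0.204) × (0.1082−0.07889) = 5.508×0.02933 = 0.1615 mol/L.
Y_B = C_B/C_{A0} = 0.1615/0.783 = 0.206.

0.206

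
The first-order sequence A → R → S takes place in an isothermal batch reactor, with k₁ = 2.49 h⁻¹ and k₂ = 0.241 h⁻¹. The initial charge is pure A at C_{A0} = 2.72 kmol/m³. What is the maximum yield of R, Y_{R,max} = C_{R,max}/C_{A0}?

For a first-order series the maximum intermediate yield is C_{R,max}/C_{A0} = (k₁/k₂)^[k₂/(k₂−k₁)].
= (2.49/0.241)^(0.241/(0.241−2.49)) = (10.33)^(-0.1072) = 0.7786.

0.779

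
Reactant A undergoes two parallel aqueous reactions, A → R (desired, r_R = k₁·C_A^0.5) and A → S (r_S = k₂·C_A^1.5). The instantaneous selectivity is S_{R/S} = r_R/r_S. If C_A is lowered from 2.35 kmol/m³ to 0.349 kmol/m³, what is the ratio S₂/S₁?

6.73

S_{R/S} = (k₁/k₂)·C_A⁻¹, so S₂/S₁ = (C_{A,2}/C_{A,1})⁻¹.
= 2.35/0.349 = 6.73.
Selectivity toward R rises as C_A falls — low-concentration operation is favoured.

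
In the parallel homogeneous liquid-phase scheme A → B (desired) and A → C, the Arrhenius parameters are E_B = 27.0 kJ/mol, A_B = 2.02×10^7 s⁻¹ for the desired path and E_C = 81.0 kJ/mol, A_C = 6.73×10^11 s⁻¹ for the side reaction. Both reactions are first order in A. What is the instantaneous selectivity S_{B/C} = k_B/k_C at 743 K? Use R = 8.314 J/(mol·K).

0.188

k_B/k_C = (A_B/A_C)·exp[−(E_B−E_C)/(RT)] = (A_B/A_C)·exp[(E_C−E_B)/(RT)].
(E_C−E_B)/(RT) = (81.0−27.0)×10³/(8.314×743) = 54000/6177 = 8.742.
k_B/k_C = (2.02×10^7/6.73×10^11)·exp(8.742) = 3.001×10^-5 × 6258 = 0.188.
Since E_B < E_C, lowering the temperature improves selectivity toward B.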